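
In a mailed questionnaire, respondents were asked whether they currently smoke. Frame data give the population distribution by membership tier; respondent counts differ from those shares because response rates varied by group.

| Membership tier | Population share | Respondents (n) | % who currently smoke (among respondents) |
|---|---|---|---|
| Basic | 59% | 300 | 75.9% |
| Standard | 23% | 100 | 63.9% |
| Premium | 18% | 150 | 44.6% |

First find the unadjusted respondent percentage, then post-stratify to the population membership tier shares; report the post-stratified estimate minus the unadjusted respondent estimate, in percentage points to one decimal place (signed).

Naive respondent-only estimate (weights = respondent counts):
  (300/550)×75.9 + (100/550)×63.9 + (150/550)×44.6 = 65.1818%
Post-stratified estimate weights by population shares:
  0.59×75.9 + 0.23×63.9 + 0.18×44.6 = 67.506%
Difference = 67.506 − 65.1818 = 2.3242 pp.

+2.3 percentage points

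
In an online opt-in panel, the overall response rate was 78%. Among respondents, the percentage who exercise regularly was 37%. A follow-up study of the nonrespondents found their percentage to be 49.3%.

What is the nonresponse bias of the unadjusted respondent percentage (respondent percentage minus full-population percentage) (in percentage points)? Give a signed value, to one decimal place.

Nonresponse fraction = 1 − 0.78 = 0.22.
Bias = (nonresponse fraction) × (respondent percentage − nonrespondent percentage)
     = 0.22 × (37 − 49.3) = 0.22 × -12.3 = -2.706.

-2.7 percentage points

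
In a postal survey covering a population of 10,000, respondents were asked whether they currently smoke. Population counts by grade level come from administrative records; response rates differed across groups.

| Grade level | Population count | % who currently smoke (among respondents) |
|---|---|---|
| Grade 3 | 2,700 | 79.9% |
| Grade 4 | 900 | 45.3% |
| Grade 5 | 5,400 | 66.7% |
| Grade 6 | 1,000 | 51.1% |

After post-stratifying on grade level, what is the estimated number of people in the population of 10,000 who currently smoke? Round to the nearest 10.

6,680

Estimated count per cell = population count × respondent percentage:
  Grade 3: 2,700 × 79.9% = 2157.3
  Grade 4: 900 × 45.3% = 407.7
  Grade 5: 5,400 × 66.7% = 3601.8
  Grade 6: 1,000 × 51.1% = 511
Estimated total = 6677.8 → 6,680.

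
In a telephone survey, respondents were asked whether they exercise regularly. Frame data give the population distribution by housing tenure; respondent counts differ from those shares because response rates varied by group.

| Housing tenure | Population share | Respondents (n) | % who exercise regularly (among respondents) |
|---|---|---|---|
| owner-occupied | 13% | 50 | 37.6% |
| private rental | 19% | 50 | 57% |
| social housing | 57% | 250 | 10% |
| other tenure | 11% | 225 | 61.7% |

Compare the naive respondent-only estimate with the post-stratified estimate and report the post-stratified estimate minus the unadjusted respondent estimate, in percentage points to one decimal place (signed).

-8.5 percentage points

Without adjustment, the pooled respondent share is:
  (50/575)×37.6 + (50/575)×57 + (250/575)×10 + (225/575)×61.7 = 36.7174%
Reweighting by population housing tenure shares:
  0.13×37.6 + 0.19×57 + 0.57×10 + 0.11×61.7 = 28.205%
Difference = 28.205 − 36.7174 = -8.5124 pp.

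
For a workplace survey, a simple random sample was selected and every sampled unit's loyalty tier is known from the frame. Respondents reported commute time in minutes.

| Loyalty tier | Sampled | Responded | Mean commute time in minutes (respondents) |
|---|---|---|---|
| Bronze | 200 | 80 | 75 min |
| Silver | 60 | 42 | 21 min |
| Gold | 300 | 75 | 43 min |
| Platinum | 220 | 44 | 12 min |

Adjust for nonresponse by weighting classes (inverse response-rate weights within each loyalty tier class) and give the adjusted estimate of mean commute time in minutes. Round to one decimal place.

Response rates by class: Bronze 80/200 = 40%, Silver 42/60 = 70%, Gold 75/300 = 25%, Platinum 44/220 = 20%.
With weight = n_sampled/n_responded per class, the weighted class total is n_sampled:
  Bronze: 200 × 75 = 15,000
  Silver: 60 × 21 = 1260
  Gold: 300 × 43 = 12,900
  Platinum: 220 × 12 = 2640
Adjusted estimate = 31,800 / 780 = 40.7692 → 40.8.

40.8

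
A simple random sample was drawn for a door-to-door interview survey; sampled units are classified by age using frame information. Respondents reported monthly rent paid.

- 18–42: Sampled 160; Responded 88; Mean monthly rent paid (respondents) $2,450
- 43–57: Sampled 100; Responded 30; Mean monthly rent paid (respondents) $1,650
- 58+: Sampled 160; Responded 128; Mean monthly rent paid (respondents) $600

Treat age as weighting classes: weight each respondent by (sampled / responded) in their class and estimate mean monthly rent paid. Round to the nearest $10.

Response rates by class: 18–42 88/160 = 55%, 43–57 30/100 = 30%, 58+ 128/160 = 80%.
Each respondent's weight = sampled/responded in their class; summing within a class gives n_sampled, so:
  18–42: 160 × 2450 = 392,000
  43–57: 100 × 1650 = 165,000
  58+: 160 × 600 = 96,000
Adjusted estimate = 653,000 / 420 = 1554.76 → $1,550.

$1,550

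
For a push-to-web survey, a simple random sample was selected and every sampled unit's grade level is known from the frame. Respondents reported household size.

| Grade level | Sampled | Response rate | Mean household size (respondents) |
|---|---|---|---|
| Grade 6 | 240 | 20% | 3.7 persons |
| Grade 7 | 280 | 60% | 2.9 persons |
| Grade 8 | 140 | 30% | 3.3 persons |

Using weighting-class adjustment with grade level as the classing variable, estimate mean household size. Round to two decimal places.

3.28

With weight = n_sampled/n_responded per class, the weighted class total is n_sampled:
  Grade 6: 240 × 3.7 = 888
  Grade 7: 280 × 2.9 = 812
  Grade 8: 140 × 3.3 = 462
Adjusted estimate = 2162 / 660 = 3.27576 → 3.28.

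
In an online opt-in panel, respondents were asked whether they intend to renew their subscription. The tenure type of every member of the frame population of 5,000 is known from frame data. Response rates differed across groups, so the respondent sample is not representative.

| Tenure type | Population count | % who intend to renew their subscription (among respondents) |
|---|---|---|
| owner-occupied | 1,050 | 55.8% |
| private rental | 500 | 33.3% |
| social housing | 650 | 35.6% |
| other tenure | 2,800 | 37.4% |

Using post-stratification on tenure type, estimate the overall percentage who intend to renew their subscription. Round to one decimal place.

40.6%

Weight each group's respondent value by its population share:
  owner-occupied: (1,050/5,000) × 55.8 = 11.718
  private rental: (500/5,000) × 33.3 = 3.33
  social housing: (650/5,000) × 35.6 = 4.628
  other tenure: (2,800/5,000) × 37.4 = 20.944
Post-stratified estimate = 40.62 → 40.6%.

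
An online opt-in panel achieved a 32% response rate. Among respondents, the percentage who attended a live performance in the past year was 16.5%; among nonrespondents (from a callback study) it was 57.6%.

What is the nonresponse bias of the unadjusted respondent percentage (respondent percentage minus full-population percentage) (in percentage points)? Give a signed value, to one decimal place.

-27.9 percentage points

Nonresponse fraction = 1 − 0.32 = 0.68.
Bias = (nonresponse fraction) × (respondent percentage − nonrespondent percentage)
     = 0.68 × (16.5 − 57.6) = 0.68 × -41.1 = -27.948.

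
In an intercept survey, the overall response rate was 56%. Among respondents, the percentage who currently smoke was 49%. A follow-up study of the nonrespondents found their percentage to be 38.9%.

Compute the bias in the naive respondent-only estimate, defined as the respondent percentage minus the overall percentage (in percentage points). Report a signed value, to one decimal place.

Nonresponse fraction = 1 − 0.56 = 0.44.
Bias = (nonresponse fraction) × (respondent percentage − nonrespondent percentage)
     = 0.44 × (49 − 38.9) = 0.44 × 10.1 = 4.444.

+4.4 percentage points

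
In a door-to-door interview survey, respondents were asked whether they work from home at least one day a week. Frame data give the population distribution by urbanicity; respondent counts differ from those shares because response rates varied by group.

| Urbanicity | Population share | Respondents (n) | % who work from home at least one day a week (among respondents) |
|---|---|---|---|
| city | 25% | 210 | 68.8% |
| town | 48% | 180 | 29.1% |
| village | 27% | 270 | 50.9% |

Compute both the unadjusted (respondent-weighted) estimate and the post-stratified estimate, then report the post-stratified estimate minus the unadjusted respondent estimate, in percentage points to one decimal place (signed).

-5.7 percentage points

Unadjusted (pooled respondent) estimate weights by respondent counts:
  (210/660)×68.8 + (180/660)×29.1 + (270/660)×50.9 = 50.65%
Post-stratified estimate weights by population shares:
  0.25×68.8 + 0.48×29.1 + 0.27×50.9 = 44.911%
Difference = 44.911 − 50.65 = -5.739 pp.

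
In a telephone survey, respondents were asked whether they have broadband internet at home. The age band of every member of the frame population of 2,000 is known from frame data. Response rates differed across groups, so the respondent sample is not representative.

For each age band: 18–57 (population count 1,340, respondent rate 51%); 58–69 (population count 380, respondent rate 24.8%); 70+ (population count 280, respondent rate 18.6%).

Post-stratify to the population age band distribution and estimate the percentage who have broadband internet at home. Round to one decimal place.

Each cell contributes population-share × respondent value:
  18–57: (1,340/2,000) × 51 = 34.17
  58–69: (380/2,000) × 24.8 = 4.712
  70+: (280/2,000) × 18.6 = 2.604
Post-stratified estimate = 41.486 → 41.5%.

41.5%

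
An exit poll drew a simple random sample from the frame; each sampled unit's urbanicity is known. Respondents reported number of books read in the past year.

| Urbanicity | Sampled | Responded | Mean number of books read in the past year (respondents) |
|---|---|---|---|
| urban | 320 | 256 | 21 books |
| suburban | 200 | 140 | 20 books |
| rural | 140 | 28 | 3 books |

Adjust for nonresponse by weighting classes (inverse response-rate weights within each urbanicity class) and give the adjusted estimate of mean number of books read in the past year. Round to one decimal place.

Response rates by class: urban 256/320 = 80%, suburban 140/200 = 70%, rural 28/140 = 20%.
Weighting each respondent by the inverse class response rate inflates each class back to its sampled size, so the class weight is n_sampled:
  urban: 320 × 21 = 6720
  suburban: 200 × 20 = 4000
  rural: 140 × 3 = 420
Adjusted estimate = 11,140 / 660 = 16.8788 → 16.9.

16.9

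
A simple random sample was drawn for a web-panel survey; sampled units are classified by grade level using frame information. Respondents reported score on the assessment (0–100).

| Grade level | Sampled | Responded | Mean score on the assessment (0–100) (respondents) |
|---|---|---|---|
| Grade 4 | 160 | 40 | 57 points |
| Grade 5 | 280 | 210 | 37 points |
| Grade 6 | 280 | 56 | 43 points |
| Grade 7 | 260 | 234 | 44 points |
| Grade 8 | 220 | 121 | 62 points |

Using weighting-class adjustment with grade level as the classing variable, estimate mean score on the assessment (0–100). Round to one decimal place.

47.2

Class response rates: Grade 4 40/160 = 25%, Grade 5 210/280 = 75%, Grade 6 56/280 = 20%, Grade 7 234/260 = 90%, Grade 8 121/220 = 55%.
Each respondent's weight = sampled/responded in their class; summing within a class gives n_sampled, so:
  Grade 4: 160 × 57 = 9120
  Grade 5: 280 × 37 = 10,360
  Grade 6: 280 × 43 = 12,040
  Grade 7: 260 × 44 = 11,440
  Grade 8: 220 × 62 = 13,640
Adjusted estimate = 56,600 / 1,200 = 47.1667 → 47.2.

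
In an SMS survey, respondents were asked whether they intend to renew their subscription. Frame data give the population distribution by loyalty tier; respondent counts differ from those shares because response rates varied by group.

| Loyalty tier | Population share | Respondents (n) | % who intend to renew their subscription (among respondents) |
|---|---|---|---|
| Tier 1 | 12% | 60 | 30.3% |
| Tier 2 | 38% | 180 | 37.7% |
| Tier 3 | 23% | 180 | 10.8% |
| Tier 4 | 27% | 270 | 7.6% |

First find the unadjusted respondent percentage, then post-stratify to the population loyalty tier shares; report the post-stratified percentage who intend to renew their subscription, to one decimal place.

22.5%

Unadjusted (pooled respondent) estimate weights by respondent counts:
  (60/690)×30.3 + (180/690)×37.7 + (180/690)×10.8 + (270/690)×7.6 = 18.2609%
Post-stratified estimate weights by population shares:
  0.12×30.3 + 0.38×37.7 + 0.23×10.8 + 0.27×7.6 = 22.498%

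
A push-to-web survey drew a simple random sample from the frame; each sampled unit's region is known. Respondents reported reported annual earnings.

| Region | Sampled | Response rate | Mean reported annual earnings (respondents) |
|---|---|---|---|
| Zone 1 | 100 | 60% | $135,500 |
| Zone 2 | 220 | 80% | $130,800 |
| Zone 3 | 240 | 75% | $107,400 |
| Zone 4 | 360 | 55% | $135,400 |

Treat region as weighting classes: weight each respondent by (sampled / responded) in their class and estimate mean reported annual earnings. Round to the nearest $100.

$127,000

Inverse-response-rate weighting restores each class to its sampled count, so class totals weight by n_sampled:
  Zone 1: 100 × 135,500 = 13,550,000
  Zone 2: 220 × 130,800 = 28,776,000
  Zone 3: 240 × 107,400 = 25,776,000
  Zone 4: 360 × 135,400 = 48,744,000
Adjusted estimate = 116,846,000 / 920 = 127007 → $127,000.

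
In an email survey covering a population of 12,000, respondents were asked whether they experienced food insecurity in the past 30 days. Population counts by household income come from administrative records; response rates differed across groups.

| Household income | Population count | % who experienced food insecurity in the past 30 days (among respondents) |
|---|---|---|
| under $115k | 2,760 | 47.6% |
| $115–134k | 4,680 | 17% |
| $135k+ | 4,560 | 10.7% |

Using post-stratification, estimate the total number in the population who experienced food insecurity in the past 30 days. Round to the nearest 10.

2,600

Apply each group's respondent rate to its population count:
  under $115k: 2,760 × 47.6% = 1313.76
  $115–134k: 4,680 × 17% = 795.6
  $135k+: 4,560 × 10.7% = 487.92
Estimated total = 2597.28 → 2,600.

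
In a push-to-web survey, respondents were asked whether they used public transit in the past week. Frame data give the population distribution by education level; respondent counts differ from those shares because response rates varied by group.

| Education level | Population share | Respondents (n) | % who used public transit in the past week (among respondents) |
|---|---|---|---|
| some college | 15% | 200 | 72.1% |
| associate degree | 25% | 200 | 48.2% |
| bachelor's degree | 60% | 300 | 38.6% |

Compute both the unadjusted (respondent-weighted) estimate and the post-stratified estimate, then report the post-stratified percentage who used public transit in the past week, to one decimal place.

46.0%

Unadjusted (pooled respondent) estimate weights by respondent counts:
  (200/700)×72.1 + (200/700)×48.2 + (300/700)×38.6 = 50.9143%
Post-stratifying to population shares instead:
  0.15×72.1 + 0.25×48.2 + 0.6×38.6 = 46.025%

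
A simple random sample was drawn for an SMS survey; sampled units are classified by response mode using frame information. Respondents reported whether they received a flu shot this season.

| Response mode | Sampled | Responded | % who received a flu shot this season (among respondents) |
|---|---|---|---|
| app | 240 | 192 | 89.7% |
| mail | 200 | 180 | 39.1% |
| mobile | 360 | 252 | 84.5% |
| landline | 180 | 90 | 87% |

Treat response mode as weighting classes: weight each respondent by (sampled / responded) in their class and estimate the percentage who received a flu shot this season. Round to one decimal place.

77.0%

Response rates by class: app 192/240 = 80%, mail 180/200 = 90%, mobile 252/360 = 70%, landline 90/180 = 50%.
With weight = n_sampled/n_responded per class, the weighted class total is n_sampled:
  app: 240 × 89.7 = 21,528
  mail: 200 × 39.1 = 7820
  mobile: 360 × 84.5 = 30,420
  landline: 180 × 87 = 15,660
Adjusted estimate = 75,428 / 980 = 76.9673 → 77.0%.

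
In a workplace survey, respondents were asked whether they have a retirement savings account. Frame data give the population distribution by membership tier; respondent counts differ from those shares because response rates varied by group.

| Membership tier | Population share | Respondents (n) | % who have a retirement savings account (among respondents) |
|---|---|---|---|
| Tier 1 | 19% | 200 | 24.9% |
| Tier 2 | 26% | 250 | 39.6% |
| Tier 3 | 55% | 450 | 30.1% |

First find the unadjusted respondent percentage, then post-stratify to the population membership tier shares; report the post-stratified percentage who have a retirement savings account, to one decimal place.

31.6%

Without adjustment, the pooled respondent share is:
  (200/900)×24.9 + (250/900)×39.6 + (450/900)×30.1 = 31.5833%
Post-stratifying to population shares instead:
  0.19×24.9 + 0.26×39.6 + 0.55×30.1 = 31.582%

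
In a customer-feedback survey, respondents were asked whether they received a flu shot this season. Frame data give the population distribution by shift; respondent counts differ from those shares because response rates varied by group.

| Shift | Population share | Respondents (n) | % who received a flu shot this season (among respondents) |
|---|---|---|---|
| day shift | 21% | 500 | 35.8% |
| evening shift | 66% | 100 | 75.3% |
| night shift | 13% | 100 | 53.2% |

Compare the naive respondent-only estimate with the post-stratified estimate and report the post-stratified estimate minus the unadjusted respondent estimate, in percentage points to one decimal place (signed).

Naive respondent-only estimate (weights = respondent counts):
  (500/700)×35.8 + (100/700)×75.3 + (100/700)×53.2 = 43.9286%
Post-stratified estimate weights by population shares:
  0.21×35.8 + 0.66×75.3 + 0.13×53.2 = 64.132%
Difference = 64.132 − 43.9286 = 20.2034 pp.

+20.2 percentage points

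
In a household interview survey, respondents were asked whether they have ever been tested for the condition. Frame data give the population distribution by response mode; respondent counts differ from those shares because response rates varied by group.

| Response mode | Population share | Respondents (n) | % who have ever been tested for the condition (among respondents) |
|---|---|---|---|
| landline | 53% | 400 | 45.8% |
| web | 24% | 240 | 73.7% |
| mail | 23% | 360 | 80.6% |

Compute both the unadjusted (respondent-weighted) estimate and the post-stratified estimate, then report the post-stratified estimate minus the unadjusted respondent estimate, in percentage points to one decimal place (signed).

-4.5 percentage points

Naive respondent-only estimate (weights = respondent counts):
  (400/1000)×45.8 + (240/1000)×73.7 + (360/1000)×80.6 = 65.024%
Reweighting by population response mode shares:
  0.53×45.8 + 0.24×73.7 + 0.23×80.6 = 60.5%
Difference = 60.5 − 65.024 = -4.524 pp.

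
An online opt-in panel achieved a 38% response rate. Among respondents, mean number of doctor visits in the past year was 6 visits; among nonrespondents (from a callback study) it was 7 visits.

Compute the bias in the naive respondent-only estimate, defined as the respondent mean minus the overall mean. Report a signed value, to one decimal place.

-0.6

Nonresponse fraction = 1 − 0.38 = 0.62.
Bias = (nonresponse fraction) × (respondent mean − nonrespondent mean)
     = 0.62 × (6 − 7) = 0.62 × -1 = -0.62.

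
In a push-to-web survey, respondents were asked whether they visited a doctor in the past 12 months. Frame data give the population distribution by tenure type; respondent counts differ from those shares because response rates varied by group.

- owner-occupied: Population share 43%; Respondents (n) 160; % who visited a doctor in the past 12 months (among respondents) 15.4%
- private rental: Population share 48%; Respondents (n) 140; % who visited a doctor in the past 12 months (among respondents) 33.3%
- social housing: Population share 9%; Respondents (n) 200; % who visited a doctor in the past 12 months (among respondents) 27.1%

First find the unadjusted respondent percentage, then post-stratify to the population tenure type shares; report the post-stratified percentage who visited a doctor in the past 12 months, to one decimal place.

25.0%

Without adjustment, the pooled respondent share is:
  (160/500)×15.4 + (140/500)×33.3 + (200/500)×27.1 = 25.092%
Post-stratified estimate weights by population shares:
  0.43×15.4 + 0.48×33.3 + 0.09×27.1 = 25.045%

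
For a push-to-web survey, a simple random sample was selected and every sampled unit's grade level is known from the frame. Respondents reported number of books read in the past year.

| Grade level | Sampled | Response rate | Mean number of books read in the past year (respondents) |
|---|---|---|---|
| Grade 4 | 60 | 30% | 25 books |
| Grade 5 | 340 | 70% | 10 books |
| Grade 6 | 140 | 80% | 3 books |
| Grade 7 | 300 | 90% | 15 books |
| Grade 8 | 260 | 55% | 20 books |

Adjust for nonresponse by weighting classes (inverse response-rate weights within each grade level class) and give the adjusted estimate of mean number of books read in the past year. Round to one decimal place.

13.7

Each respondent's weight = sampled/responded in their class; summing within a class gives n_sampled, so:
  Grade 4: 60 × 25 = 1500
  Grade 5: 340 × 10 = 3400
  Grade 6: 140 × 3 = 420
  Grade 7: 300 × 15 = 4500
  Grade 8: 260 × 20 = 5200
Adjusted estimate = 15,020 / 1,100 = 13.6545 → 13.7.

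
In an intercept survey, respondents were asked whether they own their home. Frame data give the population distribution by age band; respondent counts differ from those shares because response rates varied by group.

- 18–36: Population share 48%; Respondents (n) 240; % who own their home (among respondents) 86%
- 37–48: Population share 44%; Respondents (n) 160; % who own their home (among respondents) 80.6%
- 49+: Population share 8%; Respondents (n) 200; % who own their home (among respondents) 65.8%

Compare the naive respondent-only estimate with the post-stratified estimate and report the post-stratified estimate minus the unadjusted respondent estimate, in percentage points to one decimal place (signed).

+4.2 percentage points

Unadjusted (pooled respondent) estimate weights by respondent counts:
  (240/600)×86 + (160/600)×80.6 + (200/600)×65.8 = 77.8267%
Reweighting by population age band shares:
  0.48×86 + 0.44×80.6 + 0.08×65.8 = 82.008%
Difference = 82.008 − 77.8267 = 4.1813 pp.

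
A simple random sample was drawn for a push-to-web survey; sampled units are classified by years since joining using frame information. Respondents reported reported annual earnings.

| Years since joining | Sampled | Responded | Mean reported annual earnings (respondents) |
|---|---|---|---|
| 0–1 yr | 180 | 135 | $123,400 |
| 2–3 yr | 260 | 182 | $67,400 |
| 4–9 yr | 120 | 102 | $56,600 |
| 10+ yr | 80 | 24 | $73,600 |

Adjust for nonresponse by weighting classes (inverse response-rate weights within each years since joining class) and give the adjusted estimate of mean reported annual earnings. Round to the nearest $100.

Class response rates: 0–1 yr 135/180 = 75%, 2–3 yr 182/260 = 70%, 4–9 yr 102/120 = 85%, 10+ yr 24/80 = 30%.
Inverse-response-rate weighting restores each class to its sampled count, so class totals weight by n_sampled:
  0–1 yr: 180 × 123,400 = 22,212,000
  2–3 yr: 260 × 67,400 = 17,524,000
  4–9 yr: 120 × 56,600 = 6,792,000
  10+ yr: 80 × 73,600 = 5,888,000
Adjusted estimate = 52,416,000 / 640 = 81,900 → $81,900.

$81,900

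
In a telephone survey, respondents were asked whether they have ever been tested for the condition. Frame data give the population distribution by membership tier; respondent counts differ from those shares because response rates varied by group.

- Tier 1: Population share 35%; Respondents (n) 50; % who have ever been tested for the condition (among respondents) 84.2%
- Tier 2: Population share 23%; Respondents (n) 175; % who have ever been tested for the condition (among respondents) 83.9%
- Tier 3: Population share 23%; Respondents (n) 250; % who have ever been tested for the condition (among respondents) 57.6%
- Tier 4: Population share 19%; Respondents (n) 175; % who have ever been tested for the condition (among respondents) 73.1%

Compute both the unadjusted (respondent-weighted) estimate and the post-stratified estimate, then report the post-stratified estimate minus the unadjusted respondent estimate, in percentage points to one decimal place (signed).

+5.0 percentage points

Unadjusted (pooled respondent) estimate weights by respondent counts:
  (50/650)×84.2 + (175/650)×83.9 + (250/650)×57.6 + (175/650)×73.1 = 70.9%
Reweighting by population membership tier shares:
  0.35×84.2 + 0.23×83.9 + 0.23×57.6 + 0.19×73.1 = 75.904%
Difference = 75.904 − 70.9 = 5.004 pp.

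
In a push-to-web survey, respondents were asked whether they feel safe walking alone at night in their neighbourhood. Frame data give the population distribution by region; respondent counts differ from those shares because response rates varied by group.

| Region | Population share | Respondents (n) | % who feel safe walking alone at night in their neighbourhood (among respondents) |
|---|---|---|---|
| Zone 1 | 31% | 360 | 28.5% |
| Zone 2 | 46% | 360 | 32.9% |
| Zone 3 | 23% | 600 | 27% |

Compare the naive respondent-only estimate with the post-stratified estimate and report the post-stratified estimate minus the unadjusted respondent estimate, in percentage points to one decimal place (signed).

Naive respondent-only estimate (weights = respondent counts):
  (360/1320)×28.5 + (360/1320)×32.9 + (600/1320)×27 = 29.0182%
Post-stratifying to population shares instead:
  0.31×28.5 + 0.46×32.9 + 0.23×27 = 30.179%
Difference = 30.179 − 29.0182 = 1.1608 pp.

+1.2 percentage points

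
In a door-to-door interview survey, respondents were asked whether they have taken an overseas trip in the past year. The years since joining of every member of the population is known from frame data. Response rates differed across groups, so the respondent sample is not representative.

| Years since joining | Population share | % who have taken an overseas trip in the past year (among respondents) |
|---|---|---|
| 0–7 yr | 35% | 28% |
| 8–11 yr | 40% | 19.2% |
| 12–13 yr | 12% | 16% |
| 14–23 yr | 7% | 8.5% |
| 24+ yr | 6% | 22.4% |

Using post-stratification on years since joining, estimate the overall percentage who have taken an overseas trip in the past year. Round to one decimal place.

21.3%

Weight each group's respondent value by its population share:
  0–7 yr: 0.35 × 28 = 9.8
  8–11 yr: 0.4 × 19.2 = 7.68
  12–13 yr: 0.12 × 16 = 1.92
  14–23 yr: 0.07 × 8.5 = 0.595
  24+ yr: 0.06 × 22.4 = 1.344
Post-stratified estimate = 21.339 → 21.3%.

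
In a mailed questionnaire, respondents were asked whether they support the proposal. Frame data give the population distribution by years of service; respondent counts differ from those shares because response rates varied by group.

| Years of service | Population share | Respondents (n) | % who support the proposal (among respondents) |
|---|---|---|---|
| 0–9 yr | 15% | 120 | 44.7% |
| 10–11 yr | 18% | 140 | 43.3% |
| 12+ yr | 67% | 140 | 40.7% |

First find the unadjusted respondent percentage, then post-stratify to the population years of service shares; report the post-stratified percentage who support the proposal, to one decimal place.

Naive respondent-only estimate (weights = respondent counts):
  (120/400)×44.7 + (140/400)×43.3 + (140/400)×40.7 = 42.81%
Reweighting by population years of service shares:
  0.15×44.7 + 0.18×43.3 + 0.67×40.7 = 41.768%

41.8%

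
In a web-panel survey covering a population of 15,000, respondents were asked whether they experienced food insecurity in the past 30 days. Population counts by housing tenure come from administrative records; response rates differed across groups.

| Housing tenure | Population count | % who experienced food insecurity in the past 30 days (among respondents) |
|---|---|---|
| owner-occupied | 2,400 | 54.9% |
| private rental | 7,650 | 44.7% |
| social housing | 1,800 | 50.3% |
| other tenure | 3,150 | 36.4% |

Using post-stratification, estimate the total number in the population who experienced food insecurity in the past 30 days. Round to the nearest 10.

Each cell contributes its population count × the respondent rate:
  owner-occupied: 2,400 × 54.9% = 1317.6
  private rental: 7,650 × 44.7% = 3419.55
  social housing: 1,800 × 50.3% = 905.4
  other tenure: 3,150 × 36.4% = 1146.6
Estimated total = 6789.15 → 6,790.

6,790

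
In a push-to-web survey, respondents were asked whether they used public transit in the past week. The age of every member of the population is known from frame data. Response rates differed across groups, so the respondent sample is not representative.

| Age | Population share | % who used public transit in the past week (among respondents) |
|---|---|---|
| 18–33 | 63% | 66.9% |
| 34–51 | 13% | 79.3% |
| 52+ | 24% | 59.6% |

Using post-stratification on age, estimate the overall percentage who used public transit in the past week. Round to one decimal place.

Post-stratification weights by population share, not respondent share:
  18–33: 0.63 × 66.9 = 42.147
  34–51: 0.13 × 79.3 = 10.309
  52+: 0.24 × 59.6 = 14.304
Post-stratified estimate = 66.76 → 66.8%.

66.8%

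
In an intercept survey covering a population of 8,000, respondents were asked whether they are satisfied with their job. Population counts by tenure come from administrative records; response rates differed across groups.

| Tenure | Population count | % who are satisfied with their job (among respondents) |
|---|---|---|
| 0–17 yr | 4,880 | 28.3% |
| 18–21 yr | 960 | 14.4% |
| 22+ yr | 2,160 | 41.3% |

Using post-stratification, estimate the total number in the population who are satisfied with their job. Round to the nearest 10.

Estimated count per cell = population count × respondent percentage:
  0–17 yr: 4,880 × 28.3% = 1381.04
  18–21 yr: 960 × 14.4% = 138.24
  22+ yr: 2,160 × 41.3% = 892.08
Estimated total = 2411.36 → 2,410.

2,410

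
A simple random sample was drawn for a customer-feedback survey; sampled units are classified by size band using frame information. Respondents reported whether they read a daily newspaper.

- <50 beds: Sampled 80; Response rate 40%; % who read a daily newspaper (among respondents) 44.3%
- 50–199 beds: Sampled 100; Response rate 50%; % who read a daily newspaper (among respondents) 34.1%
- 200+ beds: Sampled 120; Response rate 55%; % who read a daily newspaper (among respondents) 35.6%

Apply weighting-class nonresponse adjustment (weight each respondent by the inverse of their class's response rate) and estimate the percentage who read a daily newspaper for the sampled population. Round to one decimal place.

37.4%

Inverse-response-rate weighting restores each class to its sampled count, so class totals weight by n_sampled:
  <50 beds: 80 × 44.3 = 3544
  50–199 beds: 100 × 34.1 = 3410
  200+ beds: 120 × 35.6 = 4272
Adjusted estimate = 11,226 / 300 = 37.42 → 37.4%.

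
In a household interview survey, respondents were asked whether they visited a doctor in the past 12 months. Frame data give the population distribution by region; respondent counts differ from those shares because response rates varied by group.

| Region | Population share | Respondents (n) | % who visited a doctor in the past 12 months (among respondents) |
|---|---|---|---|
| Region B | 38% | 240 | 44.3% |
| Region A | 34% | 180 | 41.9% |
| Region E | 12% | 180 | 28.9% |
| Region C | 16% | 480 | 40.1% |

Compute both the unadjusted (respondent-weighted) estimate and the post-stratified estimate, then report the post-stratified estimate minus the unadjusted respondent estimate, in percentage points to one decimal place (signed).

+1.5 percentage points

Naive respondent-only estimate (weights = respondent counts):
  (240/1080)×44.3 + (180/1080)×41.9 + (180/1080)×28.9 + (480/1080)×40.1 = 39.4667%
Reweighting by population region shares:
  0.38×44.3 + 0.34×41.9 + 0.12×28.9 + 0.16×40.1 = 40.964%
Difference = 40.964 − 39.4667 = 1.4973 pp.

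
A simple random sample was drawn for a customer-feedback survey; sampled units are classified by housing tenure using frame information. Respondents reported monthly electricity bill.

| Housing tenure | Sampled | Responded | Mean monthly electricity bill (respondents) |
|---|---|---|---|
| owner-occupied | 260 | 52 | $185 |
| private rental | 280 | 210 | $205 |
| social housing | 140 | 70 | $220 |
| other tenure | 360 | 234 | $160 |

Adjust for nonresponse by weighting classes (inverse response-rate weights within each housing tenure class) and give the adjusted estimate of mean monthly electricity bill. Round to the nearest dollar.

$186

Response rates by class: owner-occupied 52/260 = 20%, private rental 210/280 = 75%, social housing 70/140 = 50%, other tenure 234/360 = 65%.
Weighting each respondent by the inverse class response rate inflates each class back to its sampled size, so the class weight is n_sampled:
  owner-occupied: 260 × 185 = 48,100
  private rental: 280 × 205 = 57,400
  social housing: 140 × 220 = 30,800
  other tenure: 360 × 160 = 57,600
Adjusted estimate = 193,900 / 1,040 = 186.442 → $186.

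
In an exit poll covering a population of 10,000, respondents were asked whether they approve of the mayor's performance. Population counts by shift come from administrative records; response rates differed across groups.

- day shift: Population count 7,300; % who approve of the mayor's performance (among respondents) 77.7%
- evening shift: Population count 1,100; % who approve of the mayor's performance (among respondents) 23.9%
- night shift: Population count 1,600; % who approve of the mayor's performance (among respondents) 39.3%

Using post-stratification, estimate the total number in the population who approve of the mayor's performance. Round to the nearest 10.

Estimated count per cell = population count × respondent percentage:
  day shift: 7,300 × 77.7% = 5672.1
  evening shift: 1,100 × 23.9% = 262.9
  night shift: 1,600 × 39.3% = 628.8
Estimated total = 6563.8 → 6,560.

6,560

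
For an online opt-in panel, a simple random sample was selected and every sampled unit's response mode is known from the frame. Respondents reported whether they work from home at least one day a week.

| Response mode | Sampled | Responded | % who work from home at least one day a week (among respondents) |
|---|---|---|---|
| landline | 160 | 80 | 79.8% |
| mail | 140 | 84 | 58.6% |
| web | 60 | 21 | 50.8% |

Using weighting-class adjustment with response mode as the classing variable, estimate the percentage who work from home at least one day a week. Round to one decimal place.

66.7%

Response rates by class: landline 80/160 = 50%, mail 84/140 = 60%, web 21/60 = 35%.
With weight = n_sampled/n_responded per class, the weighted class total is n_sampled:
  landline: 160 × 79.8 = 12,768
  mail: 140 × 58.6 = 8204
  web: 60 × 50.8 = 3048
Adjusted estimate = 24,020 / 360 = 66.7222 → 66.7%.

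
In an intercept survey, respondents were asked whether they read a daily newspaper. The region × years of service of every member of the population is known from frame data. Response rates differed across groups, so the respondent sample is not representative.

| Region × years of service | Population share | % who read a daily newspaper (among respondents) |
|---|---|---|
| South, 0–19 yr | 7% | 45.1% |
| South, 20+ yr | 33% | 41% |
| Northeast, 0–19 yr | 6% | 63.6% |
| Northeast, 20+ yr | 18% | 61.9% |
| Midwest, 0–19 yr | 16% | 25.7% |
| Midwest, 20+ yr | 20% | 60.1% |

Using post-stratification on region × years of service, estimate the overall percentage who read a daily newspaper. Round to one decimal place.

Reweight to the known region × years of service distribution:
  South, 0–19 yr: 0.07 × 45.1 = 3.157
  South, 20+ yr: 0.33 × 41 = 13.53
  Northeast, 0–19 yr: 0.06 × 63.6 = 3.816
  Northeast, 20+ yr: 0.18 × 61.9 = 11.142
  Midwest, 0–19 yr: 0.16 × 25.7 = 4.112
  Midwest, 20+ yr: 0.2 × 60.1 = 12.02
Post-stratified estimate = 47.777 → 47.8%.

47.8%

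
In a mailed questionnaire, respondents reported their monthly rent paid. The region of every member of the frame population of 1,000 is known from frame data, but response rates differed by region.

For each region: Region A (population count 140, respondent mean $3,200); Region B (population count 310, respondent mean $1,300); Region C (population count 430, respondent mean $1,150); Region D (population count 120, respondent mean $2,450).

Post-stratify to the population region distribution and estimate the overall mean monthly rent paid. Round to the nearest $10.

$1,640

Reweight to the known region distribution:
  Region A: (140/1,000) × 3200 = 448
  Region B: (310/1,000) × 1300 = 403
  Region C: (430/1,000) × 1150 = 494.5
  Region D: (120/1,000) × 2450 = 294
Post-stratified estimate = 1639.5 → $1,640.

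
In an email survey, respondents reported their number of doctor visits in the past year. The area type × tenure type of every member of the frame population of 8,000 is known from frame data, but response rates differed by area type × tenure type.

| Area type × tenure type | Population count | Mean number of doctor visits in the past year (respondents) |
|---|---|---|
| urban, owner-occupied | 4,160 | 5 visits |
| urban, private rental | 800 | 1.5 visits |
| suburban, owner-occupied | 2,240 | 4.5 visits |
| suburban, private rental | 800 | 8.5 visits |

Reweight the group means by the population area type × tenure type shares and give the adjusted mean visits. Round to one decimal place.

Weight each group's respondent value by its population share:
  urban, owner-occupied: (4,160/8,000) × 5 = 2.6
  urban, private rental: (800/8,000) × 1.5 = 0.15
  suburban, owner-occupied: (2,240/8,000) × 4.5 = 1.26
  suburban, private rental: (800/8,000) × 8.5 = 0.85
Post-stratified estimate = 4.86 → 4.9.

4.9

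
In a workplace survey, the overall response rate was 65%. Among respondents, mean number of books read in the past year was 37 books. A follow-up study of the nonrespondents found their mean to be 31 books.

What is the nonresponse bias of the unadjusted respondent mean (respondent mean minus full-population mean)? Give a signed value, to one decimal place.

Nonresponse fraction = 1 − 0.65 = 0.35.
Bias = (nonresponse fraction) × (respondent mean − nonrespondent mean)
     = 0.35 × (37 − 31) = 0.35 × 6 = 2.1.

+2.1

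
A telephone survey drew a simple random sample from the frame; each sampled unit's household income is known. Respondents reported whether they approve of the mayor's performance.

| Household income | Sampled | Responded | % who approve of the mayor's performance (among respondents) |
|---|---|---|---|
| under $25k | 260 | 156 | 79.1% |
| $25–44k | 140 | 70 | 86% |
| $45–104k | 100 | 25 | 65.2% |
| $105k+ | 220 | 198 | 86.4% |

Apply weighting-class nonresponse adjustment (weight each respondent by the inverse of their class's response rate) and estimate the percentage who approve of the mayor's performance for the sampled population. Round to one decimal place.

Class response rates: under $25k 156/260 = 60%, $25–44k 70/140 = 50%, $45–104k 25/100 = 25%, $105k+ 198/220 = 90%.
Inverse-response-rate weighting restores each class to its sampled count, so class totals weight by n_sampled:
  under $25k: 260 × 79.1 = 20,566
  $25–44k: 140 × 86 = 12,040
  $45–104k: 100 × 65.2 = 6520
  $105k+: 220 × 86.4 = 19,008
Adjusted estimate = 58,134 / 720 = 80.7417 → 80.7%.

80.7%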